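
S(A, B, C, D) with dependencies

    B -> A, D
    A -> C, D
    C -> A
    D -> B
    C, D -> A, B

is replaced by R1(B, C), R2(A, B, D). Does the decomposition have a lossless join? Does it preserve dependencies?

Lossless test: (B)⁺ = {A, B, C, D}, which contains all of one fragment — lossless.
Dependency preservation: A → C, D; C → A; C, D → A, B are not contained in any single fragment, but the restricted closure of each left-hand side across the fragments still reaches the right-hand side; the remaining FDs each lie inside some fragment. All dependencies are preserved.

lossless and dependency-preserving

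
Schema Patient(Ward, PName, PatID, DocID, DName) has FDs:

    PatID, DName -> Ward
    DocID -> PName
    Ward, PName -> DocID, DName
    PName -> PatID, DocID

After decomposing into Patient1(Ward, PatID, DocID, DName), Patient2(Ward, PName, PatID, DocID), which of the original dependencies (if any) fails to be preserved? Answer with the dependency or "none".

PatID, DName → Ward lies within Patient1.
DocID → PName lies within Patient2.
Ward, PName → DocID, DName: restricted closure across fragments reaches DocID, DName.
PName → PatID, DocID lies within Patient2.
Every dependency is enforceable on the fragments, so the decomposition is dependency-preserving.

none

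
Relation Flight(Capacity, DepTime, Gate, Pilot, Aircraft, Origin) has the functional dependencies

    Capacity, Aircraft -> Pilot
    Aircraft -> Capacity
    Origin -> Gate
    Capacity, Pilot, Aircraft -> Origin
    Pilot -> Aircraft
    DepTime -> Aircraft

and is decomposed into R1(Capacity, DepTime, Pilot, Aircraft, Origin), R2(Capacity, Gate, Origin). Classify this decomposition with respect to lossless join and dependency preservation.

Lossless test: (Capacity, Origin)⁺ = {Capacity, Gate, Origin}, which contains all of one fragment — lossless.
Dependency preservation: every FD's attributes lie within a single fragment, so each can be enforced locally — preserved.

lossless and dependency-preserving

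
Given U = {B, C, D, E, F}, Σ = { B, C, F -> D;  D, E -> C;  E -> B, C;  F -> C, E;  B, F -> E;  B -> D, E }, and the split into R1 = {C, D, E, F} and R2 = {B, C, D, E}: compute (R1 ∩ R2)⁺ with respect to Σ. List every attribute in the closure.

B, C, D, E

R1 ∩ R2 = {C, D, E}.
E → B, C applies, adding B
Closure: {B, C, D, E}.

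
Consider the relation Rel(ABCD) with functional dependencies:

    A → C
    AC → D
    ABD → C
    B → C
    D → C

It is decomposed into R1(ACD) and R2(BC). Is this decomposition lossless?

Common attributes: R1 ∩ R2 = {C}.
No dependency enlarges {C}, so (C)⁺ = {C}.
The closure contains neither all of R1 = {ACD} nor all of R2 = {BC}, so the common attributes are not a superkey of either fragment. The join is lossy.

No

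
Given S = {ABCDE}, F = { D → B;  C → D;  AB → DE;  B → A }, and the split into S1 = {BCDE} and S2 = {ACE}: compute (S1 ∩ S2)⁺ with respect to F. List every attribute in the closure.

ABCDE

S1 ∩ S2 = {CE}.
C → D applies, adding D
D → B applies, adding B
B → A applies, adding A
Closure: {ABCDE}.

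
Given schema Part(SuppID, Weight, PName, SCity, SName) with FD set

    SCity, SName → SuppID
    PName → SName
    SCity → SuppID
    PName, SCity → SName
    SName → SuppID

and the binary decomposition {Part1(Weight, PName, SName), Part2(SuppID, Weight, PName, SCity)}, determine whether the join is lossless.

Common attributes: Part1 ∩ Part2 = {Weight, PName}.
Closure of {Weight, PName}: PName → SName applies, adding SName; SName → SuppID applies, adding SuppID. So (Weight, PName)⁺ = {SuppID, Weight, PName, SName}.
This closure contains every attribute of Part1, so Part1 ∩ Part2 → Part1. The join is lossless.

Yes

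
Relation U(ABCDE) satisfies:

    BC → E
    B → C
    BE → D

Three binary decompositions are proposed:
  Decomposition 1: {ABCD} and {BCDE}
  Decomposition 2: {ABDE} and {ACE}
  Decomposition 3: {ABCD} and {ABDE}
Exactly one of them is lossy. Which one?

Decomposition 1: common = {BCD}, closure = {BCDE} → lossless.
Decomposition 2: common = {AE}, closure = {AE} → lossy.
Decomposition 3: common = {ABD}, closure = {ABCDE} → lossless.

Decomposition 2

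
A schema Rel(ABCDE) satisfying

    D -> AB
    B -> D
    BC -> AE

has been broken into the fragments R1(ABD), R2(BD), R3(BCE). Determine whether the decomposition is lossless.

Yes

Chase test. Columns are ABCDE; row i has aⱼ where attribute j ∈ Ri, else bᵢⱼ.
Initial tableau (one row per fragment):
  row 1: a1 a2 b13 a4 b15
  row 2: b21 a2 b23 a4 b25
  row 3: b31 a2 a3 b34 a5
Rows 1 and 2 agree on D; apply D→AB and equate their AB entries.
Rows 1 and 3 agree on B; apply B→D and equate their D entries.
Rows 1 and 3 agree on D; apply D→AB and equate their AB entries.
Row 3 is now all distinguished symbols — the join is lossless.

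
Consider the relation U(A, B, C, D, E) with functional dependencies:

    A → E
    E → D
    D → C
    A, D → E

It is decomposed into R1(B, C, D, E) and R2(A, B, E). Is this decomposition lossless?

Common attributes: R1 ∩ R2 = {B, E}.
Closure of {B, E}: E → D applies, adding D; D → C applies, adding C. So (B, E)⁺ = {B, C, D, E}.
This closure contains every attribute of R1, so R1 ∩ R2 → R1. The join is lossless.

Yes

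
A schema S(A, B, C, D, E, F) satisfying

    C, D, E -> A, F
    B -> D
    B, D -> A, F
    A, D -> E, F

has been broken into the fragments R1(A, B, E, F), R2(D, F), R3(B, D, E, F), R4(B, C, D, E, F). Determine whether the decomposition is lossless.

Yes

Chase test. Columns are A, B, C, D, E, F; row i has aⱼ where attribute j ∈ Ri, else bᵢⱼ.
Initial tableau (one row per fragment):
  row 1: a1 a2 b13 b14 a5 a6
  row 2: b21 b22 b23 a4 b25 a6
  row 3: b31 a2 b33 a4 a5 a6
  row 4: b41 a2 a3 a4 a5 a6
Rows 1 and 3 agree on B; apply B→D and equate their D entries.
Rows 1 and 3 agree on B, D; apply B, D→A, F and equate their A, F entries.
Rows 1 and 4 agree on B, D; apply B, D→A, F and equate their A, F entries.
Row 4 is now all distinguished symbols — the join is lossless.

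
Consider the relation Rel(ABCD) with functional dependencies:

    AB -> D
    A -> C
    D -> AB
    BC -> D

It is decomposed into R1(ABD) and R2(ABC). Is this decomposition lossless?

Common attributes: R1 ∩ R2 = {AB}.
Closure of {AB}: AB → D applies, adding D; A → C applies, adding C. So (AB)⁺ = {ABCD}.
This closure contains every attribute of R1, so R1 ∩ R2 → R1. The join is lossless.

Yes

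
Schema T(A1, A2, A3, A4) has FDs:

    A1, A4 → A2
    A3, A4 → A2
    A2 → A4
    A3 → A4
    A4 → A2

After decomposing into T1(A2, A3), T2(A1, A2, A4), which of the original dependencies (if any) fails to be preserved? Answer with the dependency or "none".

A1, A4 → A2 lies within T2.
A3, A4 → A2: restricted closure across fragments reaches A2.
A2 → A4 lies within T2.
A3 → A4: restricted closure across fragments reaches A4.
A4 → A2 lies within T2.
Every dependency is enforceable on the fragments, so the decomposition is dependency-preserving.

none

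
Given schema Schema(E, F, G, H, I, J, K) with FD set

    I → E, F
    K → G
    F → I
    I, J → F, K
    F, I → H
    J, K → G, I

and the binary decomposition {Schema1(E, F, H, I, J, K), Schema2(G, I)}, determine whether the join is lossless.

Common attributes: Schema1 ∩ Schema2 = {I}.
Closure of {I}: I → E, F applies, adding E, F; F, I → H applies, adding H. So (I)⁺ = {E, F, H, I}.
The closure contains neither all of Schema1 = {E, F, H, I, J, K} nor all of Schema2 = {G, I}, so the common attributes are not a superkey of either fragment. The join is lossy.

No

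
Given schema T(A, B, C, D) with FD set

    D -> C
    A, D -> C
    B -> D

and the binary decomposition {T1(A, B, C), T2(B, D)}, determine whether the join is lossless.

Common attributes: T1 ∩ T2 = {B}.
Closure of {B}: B → D applies, adding D; D → C applies, adding C. So (B)⁺ = {B, C, D}.
This closure contains every attribute of T2, so T1 ∩ T2 → T2. The join is lossless.

Yes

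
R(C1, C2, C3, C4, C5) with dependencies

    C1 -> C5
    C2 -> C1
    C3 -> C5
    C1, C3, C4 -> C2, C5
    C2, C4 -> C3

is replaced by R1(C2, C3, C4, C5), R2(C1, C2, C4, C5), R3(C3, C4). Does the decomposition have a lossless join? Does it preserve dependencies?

Lossless test (chase): Rows 1 and 2 agree on C2; apply C2→C1 and equate their C1 entries. Rows 1 and 3 agree on C3; apply C3→C5 and equate their C5 entries. Rows 1 and 2 agree on C2, C4; apply C2, C4→C3 and equate their C3 entries. Row 1 is now all distinguished symbols — the join is lossless.
Dependency preservation: the restricted closure of {C1, C3, C4} across the fragments never reaches {C2, C5}, so C1, C3, C4 → C2, C5 cannot be enforced without a join — not preserved.

lossless but not dependency-preserving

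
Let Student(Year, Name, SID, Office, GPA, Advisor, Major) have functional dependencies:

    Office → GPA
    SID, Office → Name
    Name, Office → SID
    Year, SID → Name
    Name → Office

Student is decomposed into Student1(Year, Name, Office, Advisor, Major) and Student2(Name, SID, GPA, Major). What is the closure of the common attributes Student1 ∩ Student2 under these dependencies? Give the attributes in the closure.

Name, SID, Office, GPA, Major

Student1 ∩ Student2 = {Name, Major}.
Name → Office applies, adding Office
Office → GPA applies, adding GPA
Name, Office → SID applies, adding SID
Closure: {Name, SID, Office, GPA, Major}.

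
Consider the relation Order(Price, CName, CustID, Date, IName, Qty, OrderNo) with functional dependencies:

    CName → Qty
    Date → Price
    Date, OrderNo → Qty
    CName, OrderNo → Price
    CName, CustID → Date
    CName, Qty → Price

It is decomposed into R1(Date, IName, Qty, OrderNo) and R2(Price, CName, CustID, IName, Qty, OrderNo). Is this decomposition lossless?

Common attributes: R1 ∩ R2 = {IName, Qty, OrderNo}.
No dependency enlarges {IName, Qty, OrderNo}, so (IName, Qty, OrderNo)⁺ = {IName, Qty, OrderNo}.
The closure contains neither all of R1 = {Date, IName, Qty, OrderNo} nor all of R2 = {Price, CName, CustID, IName, Qty, OrderNo}, so the common attributes are not a superkey of either fragment. The join is lossy.

No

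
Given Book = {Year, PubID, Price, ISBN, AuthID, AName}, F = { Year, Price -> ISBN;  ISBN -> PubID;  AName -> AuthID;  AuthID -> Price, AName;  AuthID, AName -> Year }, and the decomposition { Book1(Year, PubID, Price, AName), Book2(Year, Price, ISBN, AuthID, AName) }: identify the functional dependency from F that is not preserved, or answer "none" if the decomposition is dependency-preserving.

ISBN -> PubID

Check ISBN → PubID: no single fragment contains all of {PubID, ISBN}, and the restricted closure of {ISBN} across the fragments never reaches {PubID}.
Year, Price → ISBN is preserved.
AName → AuthID is preserved.
AuthID → Price, AName is preserved.
AuthID, AName → Year is preserved.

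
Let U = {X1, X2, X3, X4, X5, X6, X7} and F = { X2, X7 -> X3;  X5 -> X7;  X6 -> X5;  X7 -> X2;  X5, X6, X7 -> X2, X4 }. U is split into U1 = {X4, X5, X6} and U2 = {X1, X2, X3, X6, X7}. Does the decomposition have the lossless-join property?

Common attributes: U1 ∩ U2 = {X6}.
Closure of {X6}: X6 → X5 applies, adding X5; X5 → X7 applies, adding X7; X7 → X2 applies, adding X2; X5, X6, X7 → X2, X4 applies, adding X4; X2, X7 → X3 applies, adding X3. So (X6)⁺ = {X2, X3, X4, X5, X6, X7}.
This closure contains every attribute of U1, so U1 ∩ U2 → U1. The join is lossless.

Yes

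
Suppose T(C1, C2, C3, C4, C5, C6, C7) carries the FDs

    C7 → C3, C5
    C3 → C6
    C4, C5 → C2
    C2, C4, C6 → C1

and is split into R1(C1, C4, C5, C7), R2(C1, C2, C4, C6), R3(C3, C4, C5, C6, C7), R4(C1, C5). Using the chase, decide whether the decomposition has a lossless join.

Chase test. Columns are C1, C2, C3, C4, C5, C6, C7; row i has aⱼ where attribute j ∈ Ri, else bᵢⱼ.
Initial tableau (one row per fragment):
  row 1: a1 b12 b13 a4 a5 b16 a7
  row 2: a1 a2 b23 a4 b25 a6 b27
  row 3: b31 b32 a3 a4 a5 a6 a7
  row 4: a1 b42 b43 b44 a5 b46 b47
Rows 1 and 3 agree on C7; apply C7→C3, C5 and equate their C3, C5 entries.
Rows 1 and 3 agree on C3; apply C3→C6 and equate their C6 entries.
Rows 1 and 3 agree on C4, C5; apply C4, C5→C2 and equate their C2 entries.
Rows 1 and 3 agree on C2, C4, C6; apply C2, C4, C6→C1 and equate their C1 entries.
No row becomes fully distinguished — the join is lossy.

No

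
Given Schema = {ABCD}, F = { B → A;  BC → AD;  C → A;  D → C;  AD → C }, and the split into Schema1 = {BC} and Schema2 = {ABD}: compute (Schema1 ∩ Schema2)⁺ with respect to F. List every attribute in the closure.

Schema1 ∩ Schema2 = {B}.
B → A applies, adding A
Closure: {AB}.

AB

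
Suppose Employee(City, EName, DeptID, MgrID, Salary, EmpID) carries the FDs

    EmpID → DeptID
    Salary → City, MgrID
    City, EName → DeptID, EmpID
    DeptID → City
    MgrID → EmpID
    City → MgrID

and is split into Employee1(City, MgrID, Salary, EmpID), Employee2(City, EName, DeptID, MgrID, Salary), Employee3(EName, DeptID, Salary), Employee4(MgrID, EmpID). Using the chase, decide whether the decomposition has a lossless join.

Chase test. Columns are City, EName, DeptID, MgrID, Salary, EmpID; row i has aⱼ where attribute j ∈ Employeei, else bᵢⱼ.
Initial tableau (one row per fragment):
  row 1: a1 b12 b13 a4 a5 a6
  row 2: a1 a2 a3 a4 a5 b26
  row 3: b31 a2 a3 b34 a5 b36
  row 4: b41 b42 b43 a4 b45 a6
Rows 1 and 4 agree on EmpID; apply EmpID→DeptID and equate their DeptID entries.
Rows 1 and 3 agree on Salary; apply Salary→City, MgrID and equate their City, MgrID entries.
Rows 2 and 3 agree on City, EName; apply City, EName→DeptID, EmpID and equate their DeptID, EmpID entries.
Rows 1 and 4 agree on DeptID; apply DeptID→City and equate their City entries.
Rows 1 and 2 agree on MgrID; apply MgrID→EmpID and equate their EmpID entries.
Rows 1 and 2 agree on EmpID; apply EmpID→DeptID and equate their DeptID entries.
Row 2 is now all distinguished symbols — the join is lossless.

Yes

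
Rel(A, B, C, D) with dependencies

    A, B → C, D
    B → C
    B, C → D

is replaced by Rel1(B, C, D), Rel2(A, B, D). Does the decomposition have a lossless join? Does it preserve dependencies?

lossless and dependency-preserving

Lossless test: (B, D)⁺ = {B, C, D}, which contains all of one fragment — lossless.
Dependency preservation: A, B → C, D is not contained in any single fragment, but the restricted closure of its left-hand side across the fragments still reaches the right-hand side; the remaining FDs each lie inside some fragment. All dependencies are preserved.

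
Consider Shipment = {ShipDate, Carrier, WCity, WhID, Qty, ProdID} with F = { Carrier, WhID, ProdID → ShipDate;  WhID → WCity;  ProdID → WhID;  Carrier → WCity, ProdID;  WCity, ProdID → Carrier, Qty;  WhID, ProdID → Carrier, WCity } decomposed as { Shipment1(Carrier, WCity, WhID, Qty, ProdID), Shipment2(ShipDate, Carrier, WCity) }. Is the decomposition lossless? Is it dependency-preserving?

lossless and dependency-preserving

Lossless test: (Carrier, WCity)⁺ = {ShipDate, Carrier, WCity, WhID, Qty, ProdID}, which contains all of one fragment — lossless.
Dependency preservation: Carrier, WhID, ProdID → ShipDate is not contained in any single fragment, but the restricted closure of its left-hand side across the fragments still reaches the right-hand side; the remaining FDs each lie inside some fragment. All dependencies are preserved.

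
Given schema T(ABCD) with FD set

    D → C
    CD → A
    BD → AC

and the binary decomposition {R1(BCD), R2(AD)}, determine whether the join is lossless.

Yes

Common attributes: R1 ∩ R2 = {D}.
Closure of {D}: D → C applies, adding C; CD → A applies, adding A. So (D)⁺ = {ACD}.
This closure contains every attribute of R2, so R1 ∩ R2 → R2. The join is lossless.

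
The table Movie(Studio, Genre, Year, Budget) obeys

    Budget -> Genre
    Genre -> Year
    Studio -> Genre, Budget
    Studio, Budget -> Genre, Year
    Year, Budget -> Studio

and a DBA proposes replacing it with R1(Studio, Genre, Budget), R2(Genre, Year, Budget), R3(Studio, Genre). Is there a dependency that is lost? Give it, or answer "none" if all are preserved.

none

Budget → Genre lies within R1.
Genre → Year lies within R2.
Studio → Genre, Budget lies within R1.
Studio, Budget → Genre, Year: restricted closure across fragments reaches Genre, Year.
Year, Budget → Studio: restricted closure across fragments reaches Studio.
Every dependency is enforceable on the fragments, so the decomposition is dependency-preserving.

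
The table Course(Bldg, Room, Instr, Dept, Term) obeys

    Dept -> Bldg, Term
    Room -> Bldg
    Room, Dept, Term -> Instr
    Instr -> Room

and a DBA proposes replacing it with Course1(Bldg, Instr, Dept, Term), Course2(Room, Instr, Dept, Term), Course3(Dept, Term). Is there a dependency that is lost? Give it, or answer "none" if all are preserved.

Check Room → Bldg: no single fragment contains all of {Bldg, Room}, and the restricted closure of {Room} across the fragments never reaches {Bldg}.
Dept → Bldg, Term is preserved.
Room, Dept, Term → Instr is preserved.
Instr → Room is preserved.

Room -> Bldg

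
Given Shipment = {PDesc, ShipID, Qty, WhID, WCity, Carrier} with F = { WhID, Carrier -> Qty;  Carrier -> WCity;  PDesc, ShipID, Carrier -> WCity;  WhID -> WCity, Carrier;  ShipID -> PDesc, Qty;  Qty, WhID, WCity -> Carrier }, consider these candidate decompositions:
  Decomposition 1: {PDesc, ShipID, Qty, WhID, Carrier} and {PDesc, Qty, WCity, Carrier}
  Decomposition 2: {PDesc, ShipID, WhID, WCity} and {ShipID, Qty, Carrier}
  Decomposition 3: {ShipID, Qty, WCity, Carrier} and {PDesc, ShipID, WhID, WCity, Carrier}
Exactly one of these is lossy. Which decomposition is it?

Decomposition 1: common = {PDesc, Qty, Carrier}, closure = {PDesc, Qty, WCity, Carrier} → lossless.
Decomposition 2: common = {ShipID}, closure = {PDesc, ShipID, Qty} → lossy.
Decomposition 3: common = {ShipID, WCity, Carrier}, closure = {PDesc, ShipID, Qty, WCity, Carrier} → lossless.

Decomposition 2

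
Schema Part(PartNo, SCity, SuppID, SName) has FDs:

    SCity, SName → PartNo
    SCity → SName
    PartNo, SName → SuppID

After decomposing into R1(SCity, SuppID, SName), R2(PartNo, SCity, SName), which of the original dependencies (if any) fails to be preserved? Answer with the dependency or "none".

PartNo, SName → SuppID

Check PartNo, SName → SuppID: no single fragment contains all of {PartNo, SuppID, SName}, and the restricted closure of {PartNo, SName} across the fragments never reaches {SuppID}.
SCity, SName → PartNo is preserved.
SCity → SName is preserved.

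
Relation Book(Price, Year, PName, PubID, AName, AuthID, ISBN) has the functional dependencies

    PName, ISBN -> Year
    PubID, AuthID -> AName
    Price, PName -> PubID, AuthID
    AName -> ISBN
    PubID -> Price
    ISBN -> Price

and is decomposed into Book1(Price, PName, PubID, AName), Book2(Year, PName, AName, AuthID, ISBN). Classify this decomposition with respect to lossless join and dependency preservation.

lossless but not dependency-preserving

Lossless test: (PName, AName)⁺ = {Price, Year, PName, PubID, AName, AuthID, ISBN}, which contains all of one fragment — lossless.
Dependency preservation: the restricted closure of {PubID, AuthID} across the fragments never reaches {AName}, so PubID, AuthID → AName cannot be enforced without a join — not preserved.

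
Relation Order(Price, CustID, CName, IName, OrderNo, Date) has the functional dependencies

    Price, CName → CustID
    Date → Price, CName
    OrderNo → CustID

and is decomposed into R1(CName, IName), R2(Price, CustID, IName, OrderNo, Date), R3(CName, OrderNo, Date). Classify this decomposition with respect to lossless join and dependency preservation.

lossless but not dependency-preserving

Lossless test (chase): Rows 2 and 3 agree on Date; apply Date→Price, CName and equate their Price, CName entries. Rows 2 and 3 agree on OrderNo; apply OrderNo→CustID and equate their CustID entries. Row 2 is now all distinguished symbols — the join is lossless.
Dependency preservation: the restricted closure of {Price, CName} across the fragments never reaches {CustID}, so Price, CName → CustID cannot be enforced without a join — not preserved.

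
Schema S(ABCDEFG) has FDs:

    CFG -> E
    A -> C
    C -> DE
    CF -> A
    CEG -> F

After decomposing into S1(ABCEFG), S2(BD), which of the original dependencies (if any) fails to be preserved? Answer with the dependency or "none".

Check C → DE: no single fragment contains all of {CDE}, and the restricted closure of {C} across the fragments never reaches {DE}.
CFG → E is preserved.
A → C is preserved.
CF → A is preserved.
CEG → F is preserved.

C -> DE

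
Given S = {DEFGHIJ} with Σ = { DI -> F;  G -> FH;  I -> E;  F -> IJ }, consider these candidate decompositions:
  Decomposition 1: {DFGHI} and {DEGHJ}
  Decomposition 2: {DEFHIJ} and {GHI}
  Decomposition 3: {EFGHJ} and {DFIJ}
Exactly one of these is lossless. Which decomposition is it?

Decomposition 1

Decomposition 1: common = {DGH}, closure = {DEFGHIJ} → lossless.
Decomposition 2: common = {HI}, closure = {EHI} → lossy.
Decomposition 3: common = {FJ}, closure = {EFIJ} → lossy.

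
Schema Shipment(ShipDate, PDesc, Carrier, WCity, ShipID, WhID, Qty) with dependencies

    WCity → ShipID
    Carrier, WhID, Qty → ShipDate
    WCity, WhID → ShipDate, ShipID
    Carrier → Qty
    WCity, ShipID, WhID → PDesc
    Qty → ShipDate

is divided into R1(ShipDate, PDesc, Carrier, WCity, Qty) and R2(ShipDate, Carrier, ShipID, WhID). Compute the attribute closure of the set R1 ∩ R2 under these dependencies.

R1 ∩ R2 = {ShipDate, Carrier}.
Carrier → Qty applies, adding Qty
Closure: {ShipDate, Carrier, Qty}.

ShipDate, Carrier, Qty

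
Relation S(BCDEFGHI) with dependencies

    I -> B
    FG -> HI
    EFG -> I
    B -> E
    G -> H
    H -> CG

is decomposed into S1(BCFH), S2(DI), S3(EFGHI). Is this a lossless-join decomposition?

Chase test. Columns are BCDEFGHI; row i has aⱼ where attribute j ∈ Si, else bᵢⱼ.
Initial tableau (one row per fragment):
  row 1: a1 a2 b13 b14 a5 b16 a7 b18
  row 2: b21 b22 a3 b24 b25 b26 b27 a8
  row 3: b31 b32 b33 a4 a5 a6 a7 a8
Rows 2 and 3 agree on I; apply I→B and equate their B entries.
Rows 2 and 3 agree on B; apply B→E and equate their E entries.
Rows 1 and 3 agree on H; apply H→CG and equate their CG entries.
Rows 1 and 3 agree on FG; apply FG→HI and equate their HI entries.
Rows 1 and 2 agree on I; apply I→B and equate their B entries.
Rows 1 and 2 agree on B; apply B→E and equate their E entries.
No row becomes fully distinguished — the join is lossy.

No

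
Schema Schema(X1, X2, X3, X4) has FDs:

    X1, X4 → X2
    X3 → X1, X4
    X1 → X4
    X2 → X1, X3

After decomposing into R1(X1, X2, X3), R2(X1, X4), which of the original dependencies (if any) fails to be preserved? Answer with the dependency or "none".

none

X1, X4 → X2: restricted closure across fragments reaches X2.
X3 → X1, X4: restricted closure across fragments reaches X1, X4.
X1 → X4 lies within R2.
X2 → X1, X3 lies within R1.
Every dependency is enforceable on the fragments, so the decomposition is dependency-preserving.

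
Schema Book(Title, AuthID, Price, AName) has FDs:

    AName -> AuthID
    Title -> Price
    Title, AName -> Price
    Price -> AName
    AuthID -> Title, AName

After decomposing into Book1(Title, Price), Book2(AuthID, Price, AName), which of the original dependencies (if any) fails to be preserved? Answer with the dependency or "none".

none

AName → AuthID lies within Book2.
Title → Price lies within Book1.
Title, AName → Price: restricted closure across fragments reaches Price.
Price → AName lies within Book2.
AuthID → Title, AName: restricted closure across fragments reaches Title, AName.
Every dependency is enforceable on the fragments, so the decomposition is dependency-preserving.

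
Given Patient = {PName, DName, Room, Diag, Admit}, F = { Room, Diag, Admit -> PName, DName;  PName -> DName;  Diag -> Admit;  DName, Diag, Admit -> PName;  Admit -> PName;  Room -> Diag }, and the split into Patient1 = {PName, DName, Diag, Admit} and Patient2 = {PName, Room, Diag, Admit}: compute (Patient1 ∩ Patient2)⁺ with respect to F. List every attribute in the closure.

Patient1 ∩ Patient2 = {PName, Diag, Admit}.
PName → DName applies, adding DName
Closure: {PName, DName, Diag, Admit}.

PName, DName, Diag, Admit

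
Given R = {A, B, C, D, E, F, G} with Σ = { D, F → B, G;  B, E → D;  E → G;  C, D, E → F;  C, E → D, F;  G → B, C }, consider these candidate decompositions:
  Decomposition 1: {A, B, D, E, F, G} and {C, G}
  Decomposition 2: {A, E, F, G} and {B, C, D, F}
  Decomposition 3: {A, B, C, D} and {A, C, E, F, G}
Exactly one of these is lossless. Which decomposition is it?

Decomposition 1

Decomposition 1: common = {G}, closure = {B, C, G} → lossless.
Decomposition 2: common = {F}, closure = {F} → lossy.
Decomposition 3: common = {A, C}, closure = {A, C} → lossy.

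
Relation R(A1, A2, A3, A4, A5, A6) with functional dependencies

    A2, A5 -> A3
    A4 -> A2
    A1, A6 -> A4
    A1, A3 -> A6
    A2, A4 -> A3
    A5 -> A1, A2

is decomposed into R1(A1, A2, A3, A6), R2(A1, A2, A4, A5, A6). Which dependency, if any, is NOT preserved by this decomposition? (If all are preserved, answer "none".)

A2, A4 -> A3

Check A2, A4 → A3: no single fragment contains all of {A2, A3, A4}, and the restricted closure of {A2, A4} across the fragments never reaches {A3}.
A2, A5 → A3 is preserved.
A4 → A2 is preserved.
A1, A6 → A4 is preserved.
A1, A3 → A6 is preserved.
A5 → A1, A2 is preserved.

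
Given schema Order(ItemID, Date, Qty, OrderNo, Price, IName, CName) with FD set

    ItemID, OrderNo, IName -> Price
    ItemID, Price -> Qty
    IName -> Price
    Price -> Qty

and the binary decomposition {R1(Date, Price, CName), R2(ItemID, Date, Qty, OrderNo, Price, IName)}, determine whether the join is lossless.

Common attributes: R1 ∩ R2 = {Date, Price}.
Closure of {Date, Price}: Price → Qty applies, adding Qty. So (Date, Price)⁺ = {Date, Qty, Price}.
The closure contains neither all of R1 = {Date, Price, CName} nor all of R2 = {ItemID, Date, Qty, OrderNo, Price, IName}, so the common attributes are not a superkey of either fragment. The join is lossy.

No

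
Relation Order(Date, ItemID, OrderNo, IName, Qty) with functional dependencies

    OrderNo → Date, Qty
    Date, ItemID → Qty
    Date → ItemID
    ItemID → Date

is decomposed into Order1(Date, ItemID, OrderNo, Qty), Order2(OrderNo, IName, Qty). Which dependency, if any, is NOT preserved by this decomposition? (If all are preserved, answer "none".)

OrderNo → Date, Qty lies within Order1.
Date, ItemID → Qty lies within Order1.
Date → ItemID lies within Order1.
ItemID → Date lies within Order1.
Every dependency is enforceable on the fragments, so the decomposition is dependency-preserving.

none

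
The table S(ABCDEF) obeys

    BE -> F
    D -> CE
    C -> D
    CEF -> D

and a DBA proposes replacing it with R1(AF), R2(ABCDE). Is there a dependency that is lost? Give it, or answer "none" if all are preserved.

BE -> F

Check BE → F: no single fragment contains all of {BEF}, and the restricted closure of {BE} across the fragments never reaches {F}.
D → CE is preserved.
C → D is preserved.
CEF → D is preserved.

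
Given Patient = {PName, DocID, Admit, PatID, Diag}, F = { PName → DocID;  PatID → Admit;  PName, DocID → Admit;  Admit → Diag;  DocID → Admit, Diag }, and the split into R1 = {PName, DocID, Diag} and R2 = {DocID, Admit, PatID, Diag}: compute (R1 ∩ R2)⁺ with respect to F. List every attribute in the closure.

DocID, Admit, Diag

R1 ∩ R2 = {DocID, Diag}.
DocID → Admit, Diag applies, adding Admit
Closure: {DocID, Admit, Diag}.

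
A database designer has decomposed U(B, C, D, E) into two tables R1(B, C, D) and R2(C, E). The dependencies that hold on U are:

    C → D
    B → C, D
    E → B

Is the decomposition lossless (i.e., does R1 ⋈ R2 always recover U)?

Common attributes: R1 ∩ R2 = {C}.
Closure of {C}: C → D applies, adding D. So (C)⁺ = {C, D}.
The closure contains neither all of R1 = {B, C, D} nor all of R2 = {C, E}, so the common attributes are not a superkey of either fragment. The join is lossy.

No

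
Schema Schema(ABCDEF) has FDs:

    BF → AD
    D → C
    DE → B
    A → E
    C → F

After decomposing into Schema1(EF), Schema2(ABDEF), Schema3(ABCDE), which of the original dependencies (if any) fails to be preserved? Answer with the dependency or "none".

Check C → F: no single fragment contains all of {CF}, and the restricted closure of {C} across the fragments never reaches {F}.
BF → AD is preserved.
D → C is preserved.
DE → B is preserved.
A → E is preserved.

C → F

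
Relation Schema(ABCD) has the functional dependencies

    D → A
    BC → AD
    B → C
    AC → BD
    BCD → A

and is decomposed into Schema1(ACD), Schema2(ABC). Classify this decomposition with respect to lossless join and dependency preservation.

Lossless test: (AC)⁺ = {ABCD}, which contains all of one fragment — lossless.
Dependency preservation: BC → AD; AC → BD; BCD → A are not contained in any single fragment, but the restricted closure of each left-hand side across the fragments still reaches the right-hand side; the remaining FDs each lie inside some fragment. All dependencies are preserved.

lossless and dependency-preserving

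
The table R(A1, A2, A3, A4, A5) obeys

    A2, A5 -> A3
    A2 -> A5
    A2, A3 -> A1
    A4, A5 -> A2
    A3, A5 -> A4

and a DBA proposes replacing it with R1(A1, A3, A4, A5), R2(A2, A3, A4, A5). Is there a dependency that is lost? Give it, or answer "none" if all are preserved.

A2, A5 → A3 lies within R2.
A2 → A5 lies within R2.
A2, A3 → A1: restricted closure across fragments reaches A1.
A4, A5 → A2 lies within R2.
A3, A5 → A4 lies within R1.
Every dependency is enforceable on the fragments, so the decomposition is dependency-preserving.

none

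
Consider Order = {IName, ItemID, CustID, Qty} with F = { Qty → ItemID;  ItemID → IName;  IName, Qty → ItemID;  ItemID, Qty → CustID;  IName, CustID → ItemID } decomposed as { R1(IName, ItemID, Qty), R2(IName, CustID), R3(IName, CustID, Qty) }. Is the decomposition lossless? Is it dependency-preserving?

lossless but not dependency-preserving

Lossless test (chase): Rows 1 and 3 agree on Qty; apply Qty→ItemID and equate their ItemID entries. Rows 1 and 3 agree on ItemID, Qty; apply ItemID, Qty→CustID and equate their CustID entries. Rows 1 and 2 agree on IName, CustID; apply IName, CustID→ItemID and equate their ItemID entries. Row 1 is now all distinguished symbols — the join is lossless.
Dependency preservation: the restricted closure of {IName, CustID} across the fragments never reaches {ItemID}, so IName, CustID → ItemID cannot be enforced without a join — not preserved.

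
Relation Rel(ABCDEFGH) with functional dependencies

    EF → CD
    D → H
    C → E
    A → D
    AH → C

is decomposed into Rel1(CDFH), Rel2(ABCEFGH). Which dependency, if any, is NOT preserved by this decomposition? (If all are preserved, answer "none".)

Check A → D: no single fragment contains all of {AD}, and the restricted closure of {A} across the fragments never reaches {D}.
EF → CD is preserved.
D → H is preserved.
C → E is preserved.
AH → C is preserved.

A → D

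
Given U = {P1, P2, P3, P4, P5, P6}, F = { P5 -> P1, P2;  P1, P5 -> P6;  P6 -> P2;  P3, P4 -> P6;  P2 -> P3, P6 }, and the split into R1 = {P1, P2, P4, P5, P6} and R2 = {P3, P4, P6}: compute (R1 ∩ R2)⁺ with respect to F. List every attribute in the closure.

P2, P3, P4, P6

R1 ∩ R2 = {P4, P6}.
P6 → P2 applies, adding P2
P2 → P3, P6 applies, adding P3
Closure: {P2, P3, P4, P6}.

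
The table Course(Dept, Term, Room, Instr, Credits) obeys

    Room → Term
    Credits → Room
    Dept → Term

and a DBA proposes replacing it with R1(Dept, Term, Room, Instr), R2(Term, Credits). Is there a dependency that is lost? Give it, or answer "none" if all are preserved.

Check Credits → Room: no single fragment contains all of {Room, Credits}, and the restricted closure of {Credits} across the fragments never reaches {Room}.
Room → Term is preserved.
Dept → Term is preserved.

Credits → Room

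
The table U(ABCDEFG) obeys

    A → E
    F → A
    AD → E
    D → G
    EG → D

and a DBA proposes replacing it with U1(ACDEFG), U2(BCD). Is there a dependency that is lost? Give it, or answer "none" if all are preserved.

none

A → E lies within U1.
F → A lies within U1.
AD → E lies within U1.
D → G lies within U1.
EG → D lies within U1.
Every dependency is enforceable on the fragments, so the decomposition is dependency-preserving.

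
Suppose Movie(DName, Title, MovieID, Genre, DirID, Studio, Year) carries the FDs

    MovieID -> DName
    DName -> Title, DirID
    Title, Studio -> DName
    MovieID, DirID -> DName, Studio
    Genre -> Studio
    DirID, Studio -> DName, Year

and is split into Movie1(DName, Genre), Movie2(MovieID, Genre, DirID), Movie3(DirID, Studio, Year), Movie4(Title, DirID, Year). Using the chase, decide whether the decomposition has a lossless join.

Chase test. Columns are DName, Title, MovieID, Genre, DirID, Studio, Year; row i has aⱼ where attribute j ∈ Moviei, else bᵢⱼ.
Initial tableau (one row per fragment):
  row 1: a1 b12 b13 a4 b15 b16 b17
  row 2: b21 b22 a3 a4 a5 b26 b27
  row 3: b31 b32 b33 b34 a5 a6 a7
  row 4: b41 a2 b43 b44 a5 b46 a7
Rows 1 and 2 agree on Genre; apply Genre→Studio and equate their Studio entries.
No row becomes fully distinguished — the join is lossy.

No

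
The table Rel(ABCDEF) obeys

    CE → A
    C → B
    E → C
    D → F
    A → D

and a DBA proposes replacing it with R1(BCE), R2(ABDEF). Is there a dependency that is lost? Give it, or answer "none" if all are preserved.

CE → A: restricted closure across fragments reaches A.
C → B lies within R1.
E → C lies within R1.
D → F lies within R2.
A → D lies within R2.
Every dependency is enforceable on the fragments, so the decomposition is dependency-preserving.

none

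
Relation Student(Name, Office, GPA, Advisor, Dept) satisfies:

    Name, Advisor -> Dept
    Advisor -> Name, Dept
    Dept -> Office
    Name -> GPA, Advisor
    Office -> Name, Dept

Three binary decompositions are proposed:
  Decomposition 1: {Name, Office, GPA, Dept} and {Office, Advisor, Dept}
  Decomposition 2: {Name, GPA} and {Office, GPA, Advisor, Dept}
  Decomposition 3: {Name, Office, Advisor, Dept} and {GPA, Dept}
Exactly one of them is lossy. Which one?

Decomposition 2

Decomposition 1: common = {Office, Dept}, closure = {Name, Office, GPA, Advisor, Dept} → lossless.
Decomposition 2: common = {GPA}, closure = {GPA} → lossy.
Decomposition 3: common = {Dept}, closure = {Name, Office, GPA, Advisor, Dept} → lossless.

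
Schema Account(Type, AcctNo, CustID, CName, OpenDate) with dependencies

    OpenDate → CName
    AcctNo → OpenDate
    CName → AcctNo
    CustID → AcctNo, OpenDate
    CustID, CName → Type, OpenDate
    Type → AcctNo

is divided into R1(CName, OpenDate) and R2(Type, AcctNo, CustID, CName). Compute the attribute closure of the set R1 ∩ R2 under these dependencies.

R1 ∩ R2 = {CName}.
CName → AcctNo applies, adding AcctNo
AcctNo → OpenDate applies, adding OpenDate
Closure: {AcctNo, CName, OpenDate}.

AcctNo, CName, OpenDate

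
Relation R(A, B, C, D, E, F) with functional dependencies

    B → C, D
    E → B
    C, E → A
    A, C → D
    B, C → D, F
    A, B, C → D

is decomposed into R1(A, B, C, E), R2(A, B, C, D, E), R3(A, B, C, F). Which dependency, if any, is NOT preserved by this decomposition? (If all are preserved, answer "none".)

B → C, D lies within R2.
E → B lies within R1.
C, E → A lies within R1.
A, C → D lies within R2.
B, C → D, F: restricted closure across fragments reaches D, F.
A, B, C → D lies within R2.
Every dependency is enforceable on the fragments, so the decomposition is dependency-preserving.

none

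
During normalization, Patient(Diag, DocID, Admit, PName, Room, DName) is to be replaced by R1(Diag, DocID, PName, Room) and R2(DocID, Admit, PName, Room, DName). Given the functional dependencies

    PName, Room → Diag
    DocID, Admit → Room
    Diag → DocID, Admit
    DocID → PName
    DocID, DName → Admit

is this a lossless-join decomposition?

Yes

Common attributes: R1 ∩ R2 = {DocID, PName, Room}.
Closure of {DocID, PName, Room}: PName, Room → Diag applies, adding Diag; Diag → DocID, Admit applies, adding Admit. So (DocID, PName, Room)⁺ = {Diag, DocID, Admit, PName, Room}.
This closure contains every attribute of R1, so R1 ∩ R2 → R1. The join is lossless.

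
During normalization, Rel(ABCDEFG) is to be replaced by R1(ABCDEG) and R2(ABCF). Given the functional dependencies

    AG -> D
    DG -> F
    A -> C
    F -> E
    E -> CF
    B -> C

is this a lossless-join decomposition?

No

Common attributes: R1 ∩ R2 = {ABC}.
No dependency enlarges {ABC}, so (ABC)⁺ = {ABC}.
The closure contains neither all of R1 = {ABCDEG} nor all of R2 = {ABCF}, so the common attributes are not a superkey of either fragment. The join is lossy.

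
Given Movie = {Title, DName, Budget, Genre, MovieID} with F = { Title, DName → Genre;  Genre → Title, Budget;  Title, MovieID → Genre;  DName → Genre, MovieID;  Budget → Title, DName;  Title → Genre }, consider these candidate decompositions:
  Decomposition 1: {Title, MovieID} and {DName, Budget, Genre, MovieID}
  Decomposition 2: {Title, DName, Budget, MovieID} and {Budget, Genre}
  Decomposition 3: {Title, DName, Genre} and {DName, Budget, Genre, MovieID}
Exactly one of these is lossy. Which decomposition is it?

Decomposition 1

Decomposition 1: common = {MovieID}, closure = {MovieID} → lossy.
Decomposition 2: common = {Budget}, closure = {Title, DName, Budget, Genre, MovieID} → lossless.
Decomposition 3: common = {DName, Genre}, closure = {Title, DName, Budget, Genre, MovieID} → lossless.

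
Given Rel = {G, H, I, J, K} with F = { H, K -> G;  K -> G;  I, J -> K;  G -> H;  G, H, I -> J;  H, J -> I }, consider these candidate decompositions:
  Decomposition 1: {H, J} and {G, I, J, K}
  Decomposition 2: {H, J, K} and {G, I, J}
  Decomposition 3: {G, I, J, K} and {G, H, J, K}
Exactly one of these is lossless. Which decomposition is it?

Decomposition 1: common = {J}, closure = {J} → lossy.
Decomposition 2: common = {J}, closure = {J} → lossy.
Decomposition 3: common = {G, J, K}, closure = {G, H, I, J, K} → lossless.

Decomposition 3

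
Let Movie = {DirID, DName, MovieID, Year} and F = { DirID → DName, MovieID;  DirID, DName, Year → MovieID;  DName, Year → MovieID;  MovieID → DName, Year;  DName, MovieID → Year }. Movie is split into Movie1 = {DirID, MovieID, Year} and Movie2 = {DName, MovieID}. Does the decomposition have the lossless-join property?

Yes

Common attributes: Movie1 ∩ Movie2 = {MovieID}.
Closure of {MovieID}: MovieID → DName, Year applies, adding DName, Year. So (MovieID)⁺ = {DName, MovieID, Year}.
This closure contains every attribute of Movie2, so Movie1 ∩ Movie2 → Movie2. The join is lossless.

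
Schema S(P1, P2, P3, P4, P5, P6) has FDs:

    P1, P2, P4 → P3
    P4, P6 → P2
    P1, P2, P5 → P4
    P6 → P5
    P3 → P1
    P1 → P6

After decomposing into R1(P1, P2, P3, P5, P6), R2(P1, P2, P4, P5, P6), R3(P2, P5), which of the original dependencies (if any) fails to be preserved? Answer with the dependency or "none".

P1, P2, P4 → P3: restricted closure across fragments reaches P3.
P4, P6 → P2 lies within R2.
P1, P2, P5 → P4 lies within R2.
P6 → P5 lies within R1.
P3 → P1 lies within R1.
P1 → P6 lies within R1.
Every dependency is enforceable on the fragments, so the decomposition is dependency-preserving.

none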